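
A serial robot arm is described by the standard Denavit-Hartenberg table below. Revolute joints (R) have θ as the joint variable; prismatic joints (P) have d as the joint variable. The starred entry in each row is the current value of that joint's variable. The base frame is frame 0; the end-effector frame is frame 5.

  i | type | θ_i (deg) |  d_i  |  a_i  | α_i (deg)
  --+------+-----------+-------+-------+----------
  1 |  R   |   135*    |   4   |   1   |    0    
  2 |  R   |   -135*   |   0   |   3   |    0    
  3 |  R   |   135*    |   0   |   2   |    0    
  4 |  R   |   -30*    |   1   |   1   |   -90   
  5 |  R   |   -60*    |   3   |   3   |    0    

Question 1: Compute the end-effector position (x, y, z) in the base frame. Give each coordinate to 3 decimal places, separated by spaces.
-2.666 3.760 7.598

after link 1: o_1 = (-0.7071, 0.7071, 4.0000)
after link 2: o_2 = (2.2929, 0.7071, 4.0000)
after link 3: o_3 = (0.8787, 2.1213, 4.0000)
after link 4: o_4 = (0.6199, 3.0872, 5.0000)
after link 5: o_5 = (-2.6661, 3.7597, 7.5981)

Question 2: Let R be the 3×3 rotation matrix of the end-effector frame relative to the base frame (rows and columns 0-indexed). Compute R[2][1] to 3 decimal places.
-0.500

End-effector y-axis (col 1 of R) = (-0.2241,0.8365,-0.5000)
R[2][1] = -0.5000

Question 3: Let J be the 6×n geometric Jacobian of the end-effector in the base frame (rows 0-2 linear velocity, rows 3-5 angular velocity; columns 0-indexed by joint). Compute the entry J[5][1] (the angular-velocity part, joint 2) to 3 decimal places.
1.000

axis z_1 = (0.0000,0.0000,1.0000); lever o_n−o_1 = (-1.9590,3.0526,3.5981)
cross product → J_v[:, 1] = (-3.0526,-1.9590,0.0000)
J_ω[:, 1] = z_1
entry J[5][1] = 1.0000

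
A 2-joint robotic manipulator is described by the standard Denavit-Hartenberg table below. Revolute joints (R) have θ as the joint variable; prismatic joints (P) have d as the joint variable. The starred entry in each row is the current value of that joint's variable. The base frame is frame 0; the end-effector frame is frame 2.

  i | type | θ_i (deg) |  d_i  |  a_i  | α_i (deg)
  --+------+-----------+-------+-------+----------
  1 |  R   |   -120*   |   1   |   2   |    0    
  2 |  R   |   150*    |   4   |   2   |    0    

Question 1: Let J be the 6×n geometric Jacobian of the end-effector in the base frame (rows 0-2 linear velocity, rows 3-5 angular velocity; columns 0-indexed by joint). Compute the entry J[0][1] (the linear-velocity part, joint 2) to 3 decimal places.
-1.000

axis z_1 = (0.0000,0.0000,1.0000); lever o_n−o_1 = (1.7321,1.0000,4.0000)
cross product → J_v[:, 1] = (-1.0000,1.7321,0.0000)
J_ω[:, 1] = z_1
entry J[0][1] = -1.0000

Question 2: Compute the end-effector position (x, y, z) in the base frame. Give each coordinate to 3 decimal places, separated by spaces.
after link 1: o_1 = (-1.0000, -1.7321, 1.0000)
after link 2: o_2 = (0.7321, -0.7321, 5.0000)

0.732 -0.732 5.000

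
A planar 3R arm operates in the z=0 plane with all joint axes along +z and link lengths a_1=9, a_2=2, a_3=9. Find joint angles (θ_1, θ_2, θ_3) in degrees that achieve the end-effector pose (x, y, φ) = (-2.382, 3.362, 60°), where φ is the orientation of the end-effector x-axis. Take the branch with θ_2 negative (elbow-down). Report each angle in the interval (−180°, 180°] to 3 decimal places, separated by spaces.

-135.000 -119.988 -45.012

wrist centre = target − a_3·(cos φ, sin φ) = (-6.8820, -4.4322)
cos θ_2 = (67.0066−9²−2²)/(2·9·2) = -0.4998; θ_2 = -119.9879° (elbow-down)
β = atan2(-4.4322,-6.8820) = -147.2172°; ψ = atan2(-1.7323,8.0004) = -12.2173°
θ_1 = β − ψ = -134.9999°
θ_3 = φ − θ_1 − θ_2 = -45.0122° (wrapped to (-180°,180°])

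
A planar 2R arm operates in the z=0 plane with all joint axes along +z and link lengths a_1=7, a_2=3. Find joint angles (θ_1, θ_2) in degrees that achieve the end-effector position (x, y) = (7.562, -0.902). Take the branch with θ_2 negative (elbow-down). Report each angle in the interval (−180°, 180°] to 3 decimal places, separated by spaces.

16.397 -90.003

cos θ_2 = (57.9974−7²−3²)/(2·7·3) = -0.0001; θ_2 = -90.0035° (elbow-down)
β = atan2(-0.9020,7.5620) = -6.8021°; ψ = atan2(-3.0000,6.9998) = -23.1991°
θ_1 = β − ψ = 16.3970°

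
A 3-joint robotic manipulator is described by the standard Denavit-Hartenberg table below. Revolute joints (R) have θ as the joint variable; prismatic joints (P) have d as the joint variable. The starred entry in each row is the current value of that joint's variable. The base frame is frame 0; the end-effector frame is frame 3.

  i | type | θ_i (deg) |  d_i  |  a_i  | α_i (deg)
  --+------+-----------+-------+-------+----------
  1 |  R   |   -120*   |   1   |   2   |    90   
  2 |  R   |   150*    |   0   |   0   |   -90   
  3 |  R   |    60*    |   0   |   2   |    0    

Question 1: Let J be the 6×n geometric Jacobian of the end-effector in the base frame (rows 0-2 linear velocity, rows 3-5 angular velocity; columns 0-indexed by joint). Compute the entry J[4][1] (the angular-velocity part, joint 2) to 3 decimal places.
axis z_1 = (-0.8660,0.5000,0.0000); lever o_n−o_1 = (1.9330,-0.1160,0.5000)
cross product → J_v[:, 1] = (0.2500,0.4330,-0.8660)
J_ω[:, 1] = z_1
entry J[4][1] = 0.5000

0.500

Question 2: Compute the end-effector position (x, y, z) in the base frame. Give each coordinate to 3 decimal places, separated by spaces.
after link 1: o_1 = (-1.0000, -1.7321, 1.0000)
after link 2: o_2 = (-1.0000, -1.7321, 1.0000)
after link 3: o_3 = (0.9330, -1.8481, 1.5000)

0.933 -1.848 1.500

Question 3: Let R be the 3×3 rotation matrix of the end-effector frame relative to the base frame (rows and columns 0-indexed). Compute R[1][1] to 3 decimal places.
-0.900

End-effector y-axis (col 1 of R) = (0.0580,-0.8995,-0.4330)
R[1][1] = -0.8995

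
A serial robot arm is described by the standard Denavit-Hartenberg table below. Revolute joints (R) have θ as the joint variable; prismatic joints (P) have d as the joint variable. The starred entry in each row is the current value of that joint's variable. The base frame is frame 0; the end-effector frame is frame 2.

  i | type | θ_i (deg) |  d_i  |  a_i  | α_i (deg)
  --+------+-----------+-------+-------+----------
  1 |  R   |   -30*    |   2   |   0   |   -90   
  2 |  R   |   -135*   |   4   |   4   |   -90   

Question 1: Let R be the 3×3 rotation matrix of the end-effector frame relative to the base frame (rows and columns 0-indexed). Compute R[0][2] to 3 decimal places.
End-effector z-axis (col 2 of R) = (0.6124,-0.3536,0.7071)
R[0][2] = 0.6124

0.612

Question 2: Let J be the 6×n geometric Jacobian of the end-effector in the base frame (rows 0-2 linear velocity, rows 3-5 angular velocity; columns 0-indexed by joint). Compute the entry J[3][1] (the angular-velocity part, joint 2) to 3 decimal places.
axis z_1 = (0.5000,0.8660,0.0000); lever o_n−o_1 = (-0.4495,4.8783,2.8284)
cross product → J_v[:, 1] = (2.4495,-1.4142,2.8284)
J_ω[:, 1] = z_1
entry J[3][1] = 0.5000

0.500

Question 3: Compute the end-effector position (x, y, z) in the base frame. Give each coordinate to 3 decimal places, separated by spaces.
after link 1: o_1 = (0.0000, 0.0000, 2.0000)
after link 2: o_2 = (-0.4495, 4.8783, 4.8284)

-0.449 4.878 4.828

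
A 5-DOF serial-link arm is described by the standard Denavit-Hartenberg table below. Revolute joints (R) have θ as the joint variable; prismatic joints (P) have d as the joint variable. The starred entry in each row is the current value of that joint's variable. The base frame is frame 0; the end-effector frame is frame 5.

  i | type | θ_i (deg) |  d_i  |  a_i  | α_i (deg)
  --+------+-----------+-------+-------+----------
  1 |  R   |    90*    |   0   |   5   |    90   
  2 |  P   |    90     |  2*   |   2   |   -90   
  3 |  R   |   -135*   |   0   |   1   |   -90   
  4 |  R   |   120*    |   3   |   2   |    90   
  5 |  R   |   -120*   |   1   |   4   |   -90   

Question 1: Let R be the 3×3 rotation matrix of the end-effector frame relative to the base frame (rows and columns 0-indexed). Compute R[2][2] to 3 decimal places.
End-effector z-axis (col 2 of R) = (-0.6597,0.7500,-0.0474)
R[2][2] = -0.0474

-0.047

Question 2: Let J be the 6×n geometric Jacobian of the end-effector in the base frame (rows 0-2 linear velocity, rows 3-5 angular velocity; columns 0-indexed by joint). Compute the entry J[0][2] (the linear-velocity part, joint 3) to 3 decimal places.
1.648

axis z_2 = (-0.0000,-1.0000,0.0000); lever o_n−o_2 = (0.9913,0.5000,-1.6476)
cross product → J_v[:, 2] = (1.6476,0.0000,0.9913)
J_ω[:, 2] = z_2
entry J[0][2] = 1.6476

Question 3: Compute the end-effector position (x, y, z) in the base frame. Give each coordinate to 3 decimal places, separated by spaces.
after link 1: o_1 = (0.0000, 5.0000, 0.0000)
after link 2: o_2 = (2.0000, 5.0000, 2.0000)
after link 3: o_3 = (2.7071, 5.0000, 1.2929)
after link 4: o_4 = (4.1213, 6.7321, 4.1213)
after link 5: o_5 = (2.9913, 5.5000, 0.3524)

2.991 5.500 0.352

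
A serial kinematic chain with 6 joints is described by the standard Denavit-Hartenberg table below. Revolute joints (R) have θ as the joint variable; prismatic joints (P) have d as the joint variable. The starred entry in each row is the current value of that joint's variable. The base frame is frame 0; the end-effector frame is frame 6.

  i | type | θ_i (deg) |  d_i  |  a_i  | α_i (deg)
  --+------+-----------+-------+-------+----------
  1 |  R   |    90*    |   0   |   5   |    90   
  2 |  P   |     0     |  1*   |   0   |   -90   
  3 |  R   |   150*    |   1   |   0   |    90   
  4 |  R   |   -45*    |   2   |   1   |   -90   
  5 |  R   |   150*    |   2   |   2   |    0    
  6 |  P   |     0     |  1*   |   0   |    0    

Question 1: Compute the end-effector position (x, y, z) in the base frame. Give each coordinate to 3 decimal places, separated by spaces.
-0.668 4.111 3.639

after link 1: o_1 = (0.0000, 5.0000, 0.0000)
after link 2: o_2 = (1.0000, 5.0000, 0.0000)
after link 3: o_3 = (1.0000, 5.0000, 1.0000)
after link 4: o_4 = (-1.0856, 5.3876, 0.2929)
after link 5: o_5 = (-0.3143, 4.7235, 2.9319)
after link 6: o_6 = (-0.6679, 4.1112, 3.6390)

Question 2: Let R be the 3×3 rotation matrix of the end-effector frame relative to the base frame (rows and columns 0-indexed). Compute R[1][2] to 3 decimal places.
End-effector z-axis (col 2 of R) = (-0.3536,-0.6124,0.7071)
R[1][2] = -0.6124

-0.612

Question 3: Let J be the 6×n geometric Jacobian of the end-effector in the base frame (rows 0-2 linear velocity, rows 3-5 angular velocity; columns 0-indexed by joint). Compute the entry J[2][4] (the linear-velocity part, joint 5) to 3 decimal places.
0.707

axis z_4 = (-0.3536,-0.6124,0.7071); lever o_n−o_4 = (0.4177,-1.2765,3.3461)
cross product → J_v[:, 4] = (-1.1464,1.4784,0.7071)
J_ω[:, 4] = z_4
entry J[2][4] = 0.7071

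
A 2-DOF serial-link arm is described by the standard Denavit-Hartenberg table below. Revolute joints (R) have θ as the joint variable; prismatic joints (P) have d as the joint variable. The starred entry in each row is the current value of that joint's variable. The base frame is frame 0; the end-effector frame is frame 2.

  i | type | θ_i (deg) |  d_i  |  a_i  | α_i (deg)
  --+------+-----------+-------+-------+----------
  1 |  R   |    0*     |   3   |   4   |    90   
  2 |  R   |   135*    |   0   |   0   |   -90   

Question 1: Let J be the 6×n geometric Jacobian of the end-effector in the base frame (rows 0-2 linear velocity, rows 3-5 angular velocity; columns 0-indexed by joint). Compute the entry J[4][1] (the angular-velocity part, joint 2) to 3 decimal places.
axis z_1 = (0.0000,-1.0000,0.0000); lever o_n−o_1 = (0.0000,0.0000,0.0000)
cross product → J_v[:, 1] = (-0.0000,0.0000,0.0000)
J_ω[:, 1] = z_1
entry J[4][1] = -1.0000

-1.000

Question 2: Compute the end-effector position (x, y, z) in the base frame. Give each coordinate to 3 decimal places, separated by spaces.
4.000 0.000 3.000

after link 1: o_1 = (4.0000, 0.0000, 3.0000)
after link 2: o_2 = (4.0000, 0.0000, 3.0000)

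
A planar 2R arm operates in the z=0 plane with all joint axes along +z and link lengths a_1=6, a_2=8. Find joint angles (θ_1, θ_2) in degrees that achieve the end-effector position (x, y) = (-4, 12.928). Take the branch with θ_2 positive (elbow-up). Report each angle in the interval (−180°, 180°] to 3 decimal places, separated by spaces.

cos θ_2 = (183.1332−6²−8²)/(2·6·8) = 0.8660; θ_2 = 30.0063° (elbow-up)
β = atan2(12.9280,-4.0000) = 107.1924°; ψ = atan2(4.0008,12.9278) = 17.1957°
θ_1 = β − ψ = 89.9966°

89.997 30.006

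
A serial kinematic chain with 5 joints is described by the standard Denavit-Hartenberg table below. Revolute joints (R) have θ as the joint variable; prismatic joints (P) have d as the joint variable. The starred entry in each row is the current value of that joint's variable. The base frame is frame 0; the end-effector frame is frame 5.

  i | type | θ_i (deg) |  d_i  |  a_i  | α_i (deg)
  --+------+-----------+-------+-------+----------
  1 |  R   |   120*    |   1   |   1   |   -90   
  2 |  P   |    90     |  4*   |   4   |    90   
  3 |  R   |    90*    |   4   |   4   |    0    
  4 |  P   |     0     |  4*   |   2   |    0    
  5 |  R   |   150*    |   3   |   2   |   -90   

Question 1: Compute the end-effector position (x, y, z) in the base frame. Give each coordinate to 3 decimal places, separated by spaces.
after link 1: o_1 = (-0.5000, 0.8660, 1.0000)
after link 2: o_2 = (-3.9641, -1.1340, -3.0000)
after link 3: o_3 = (-9.4282, 0.3301, -3.0000)
after link 4: o_4 = (-13.1603, 2.7942, -3.0000)
after link 5: o_5 = (-13.1603, 6.2583, -2.0000)

-13.160 6.258 -2.000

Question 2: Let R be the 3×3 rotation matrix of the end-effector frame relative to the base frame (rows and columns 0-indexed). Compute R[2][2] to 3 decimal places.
End-effector z-axis (col 2 of R) = (0.4330,0.2500,-0.8660)
R[2][2] = -0.8660

-0.866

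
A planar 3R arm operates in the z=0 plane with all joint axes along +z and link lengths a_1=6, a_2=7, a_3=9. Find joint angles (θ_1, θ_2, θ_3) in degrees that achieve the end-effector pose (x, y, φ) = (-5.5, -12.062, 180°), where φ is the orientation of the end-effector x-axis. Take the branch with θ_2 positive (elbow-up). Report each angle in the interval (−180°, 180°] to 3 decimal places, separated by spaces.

-90.003 30.006 -120.003

wrist centre = target − a_3·(cos φ, sin φ) = (3.5000, -12.0620)
cos θ_2 = (157.7418−6²−7²)/(2·6·7) = 0.8660; θ_2 = 30.0059° (elbow-up)
β = atan2(-12.0620,3.5000) = -73.8190°; ψ = atan2(3.5006,12.0618) = 16.1840°
θ_1 = β − ψ = -90.0029°
θ_3 = φ − θ_1 − θ_2 = -120.0029° (wrapped to (-180°,180°])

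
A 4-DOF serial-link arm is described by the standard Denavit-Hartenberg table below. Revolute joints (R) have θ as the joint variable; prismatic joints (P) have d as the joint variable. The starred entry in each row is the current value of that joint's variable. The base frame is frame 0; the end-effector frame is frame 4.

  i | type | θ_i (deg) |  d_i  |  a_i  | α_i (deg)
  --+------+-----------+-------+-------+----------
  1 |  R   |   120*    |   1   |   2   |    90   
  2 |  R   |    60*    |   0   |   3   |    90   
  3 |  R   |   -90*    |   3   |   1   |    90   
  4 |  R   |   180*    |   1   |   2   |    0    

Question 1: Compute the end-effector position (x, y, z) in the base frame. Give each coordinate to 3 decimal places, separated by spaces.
-1.933 5.348 1.232

after link 1: o_1 = (-1.0000, 1.7321, 1.0000)
after link 2: o_2 = (-1.7500, 3.0311, 3.5981)
after link 3: o_3 = (-3.9151, 4.7811, 2.0981)
after link 4: o_4 = (-1.9330, 5.3481, 1.2321)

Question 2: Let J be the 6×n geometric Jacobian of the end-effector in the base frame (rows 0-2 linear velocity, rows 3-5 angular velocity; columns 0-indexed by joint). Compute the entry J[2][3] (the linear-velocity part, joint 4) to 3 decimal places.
1.000

axis z_3 = (0.2500,-0.4330,-0.8660); lever o_n−o_3 = (1.9821,0.5670,-0.8660)
cross product → J_v[:, 3] = (0.8660,-1.5000,1.0000)
J_ω[:, 3] = z_3
entry J[2][3] = 1.0000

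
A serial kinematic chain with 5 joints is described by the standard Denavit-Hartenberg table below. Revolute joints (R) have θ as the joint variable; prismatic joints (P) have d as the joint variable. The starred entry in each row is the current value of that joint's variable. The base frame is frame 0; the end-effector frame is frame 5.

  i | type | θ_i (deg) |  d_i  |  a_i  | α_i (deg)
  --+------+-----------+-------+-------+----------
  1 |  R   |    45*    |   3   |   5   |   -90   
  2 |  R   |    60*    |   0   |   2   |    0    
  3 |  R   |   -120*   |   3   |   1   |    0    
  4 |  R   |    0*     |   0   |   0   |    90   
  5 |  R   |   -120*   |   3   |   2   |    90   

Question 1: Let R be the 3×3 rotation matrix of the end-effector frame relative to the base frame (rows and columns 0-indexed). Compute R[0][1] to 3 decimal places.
-0.612

End-effector y-axis (col 1 of R) = (-0.6124,-0.6124,0.5000)
R[0][1] = -0.6124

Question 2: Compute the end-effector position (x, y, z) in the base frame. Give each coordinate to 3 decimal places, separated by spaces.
after link 1: o_1 = (3.5355, 3.5355, 3.0000)
after link 2: o_2 = (4.2426, 4.2426, 1.2679)
after link 3: o_3 = (2.4749, 6.7175, 2.1340)
after link 4: o_4 = (2.4749, 6.7175, 2.1340)
after link 5: o_5 = (1.5089, 3.3021, 2.7679)

1.509 3.302 2.768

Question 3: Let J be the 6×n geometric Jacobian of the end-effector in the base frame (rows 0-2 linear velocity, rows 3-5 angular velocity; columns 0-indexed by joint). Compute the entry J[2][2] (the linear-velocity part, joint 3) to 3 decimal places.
2.598

axis z_2 = (-0.7071,0.7071,0.0000); lever o_n−o_2 = (-2.7337,-0.9405,1.5000)
cross product → J_v[:, 2] = (1.0607,1.0607,2.5981)
J_ω[:, 2] = z_2
entry J[2][2] = 2.5981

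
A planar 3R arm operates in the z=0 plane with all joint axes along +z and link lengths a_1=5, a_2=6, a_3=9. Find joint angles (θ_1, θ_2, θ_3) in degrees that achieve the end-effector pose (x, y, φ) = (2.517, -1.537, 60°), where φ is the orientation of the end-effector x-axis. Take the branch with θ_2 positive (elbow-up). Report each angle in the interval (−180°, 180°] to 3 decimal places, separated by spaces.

-135.000 59.995 135.004

wrist centre = target − a_3·(cos φ, sin φ) = (-1.9830, -9.3312)
cos θ_2 = (91.0041−5²−6²)/(2·5·6) = 0.5001; θ_2 = 59.9955° (elbow-up)
β = atan2(-9.3312,-1.9830) = -101.9976°; ψ = atan2(5.1959,8.0004) = 33.0019°
θ_1 = β − ψ = -134.9995°
θ_3 = φ − θ_1 − θ_2 = 135.0041° (wrapped to (-180°,180°])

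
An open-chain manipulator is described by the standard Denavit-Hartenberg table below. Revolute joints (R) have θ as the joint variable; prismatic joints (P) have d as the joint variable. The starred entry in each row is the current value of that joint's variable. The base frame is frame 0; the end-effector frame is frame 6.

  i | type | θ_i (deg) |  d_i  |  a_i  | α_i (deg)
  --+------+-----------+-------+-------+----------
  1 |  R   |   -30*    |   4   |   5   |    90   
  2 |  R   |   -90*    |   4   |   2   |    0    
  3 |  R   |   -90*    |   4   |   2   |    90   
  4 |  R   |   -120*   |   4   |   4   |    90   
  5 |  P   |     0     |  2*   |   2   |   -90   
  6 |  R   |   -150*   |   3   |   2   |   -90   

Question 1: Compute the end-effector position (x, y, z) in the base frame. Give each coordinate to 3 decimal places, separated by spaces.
after link 1: o_1 = (4.3301, -2.5000, 4.0000)
after link 2: o_2 = (2.3301, -5.9641, 2.0000)
after link 3: o_3 = (-1.4019, -8.4282, 2.0000)
after link 4: o_4 = (2.0622, -6.4282, 6.0000)
after link 5: o_5 = (4.7942, -7.1603, 6.0000)
after link 6: o_6 = (3.7942, -8.8923, 9.0000)

3.794 -8.892 9.000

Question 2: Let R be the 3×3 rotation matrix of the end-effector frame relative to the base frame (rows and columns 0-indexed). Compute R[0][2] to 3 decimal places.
0.866

End-effector z-axis (col 2 of R) = (0.8660,-0.5000,0.0000)
R[0][2] = 0.8660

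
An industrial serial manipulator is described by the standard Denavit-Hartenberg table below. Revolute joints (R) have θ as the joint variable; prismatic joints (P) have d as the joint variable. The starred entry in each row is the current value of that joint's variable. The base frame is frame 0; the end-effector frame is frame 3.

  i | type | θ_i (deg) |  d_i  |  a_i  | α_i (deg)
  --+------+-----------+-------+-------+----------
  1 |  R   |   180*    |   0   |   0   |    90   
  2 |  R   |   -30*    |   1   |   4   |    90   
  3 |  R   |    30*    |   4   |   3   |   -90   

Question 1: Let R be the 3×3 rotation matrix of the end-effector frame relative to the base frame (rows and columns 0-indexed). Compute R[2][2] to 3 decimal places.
0.250

End-effector z-axis (col 2 of R) = (0.4330,0.8660,0.2500)
R[2][2] = 0.2500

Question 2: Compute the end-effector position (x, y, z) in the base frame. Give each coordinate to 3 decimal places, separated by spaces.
after link 1: o_1 = (0.0000, 0.0000, 0.0000)
after link 2: o_2 = (-3.4641, 1.0000, -2.0000)
after link 3: o_3 = (-3.7141, 2.5000, -6.7631)

-3.714 2.500 -6.763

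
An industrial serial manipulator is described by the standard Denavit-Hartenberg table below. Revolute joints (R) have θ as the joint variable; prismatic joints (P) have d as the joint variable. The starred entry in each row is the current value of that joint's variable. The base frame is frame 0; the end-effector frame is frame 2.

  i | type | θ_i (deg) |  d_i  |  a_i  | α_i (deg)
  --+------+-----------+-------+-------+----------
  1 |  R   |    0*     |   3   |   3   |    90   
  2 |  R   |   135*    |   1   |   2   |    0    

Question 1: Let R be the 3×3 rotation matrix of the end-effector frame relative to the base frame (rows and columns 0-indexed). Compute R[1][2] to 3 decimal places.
End-effector z-axis (col 2 of R) = (0.0000,-1.0000,0.0000)
R[1][2] = -1.0000

-1.000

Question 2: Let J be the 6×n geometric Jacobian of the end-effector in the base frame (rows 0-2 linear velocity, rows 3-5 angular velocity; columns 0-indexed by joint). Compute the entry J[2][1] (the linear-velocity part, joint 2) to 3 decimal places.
-1.414

axis z_1 = (0.0000,-1.0000,0.0000); lever o_n−o_1 = (-1.4142,-1.0000,1.4142)
cross product → J_v[:, 1] = (-1.4142,-0.0000,-1.4142)
J_ω[:, 1] = z_1
entry J[2][1] = -1.4142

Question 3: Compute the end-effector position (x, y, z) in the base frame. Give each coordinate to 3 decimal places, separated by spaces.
after link 1: o_1 = (3.0000, 0.0000, 3.0000)
after link 2: o_2 = (1.5858, -1.0000, 4.4142)

1.586 -1.000 4.414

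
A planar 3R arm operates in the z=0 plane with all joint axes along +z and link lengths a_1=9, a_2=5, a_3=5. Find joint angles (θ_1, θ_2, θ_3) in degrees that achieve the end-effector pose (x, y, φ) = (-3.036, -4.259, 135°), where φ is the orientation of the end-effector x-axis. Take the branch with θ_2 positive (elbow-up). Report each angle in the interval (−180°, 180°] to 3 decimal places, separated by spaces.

wrist centre = target − a_3·(cos φ, sin φ) = (0.4995, -7.7945)
cos θ_2 = (61.0043−9²−5²)/(2·9·5) = -0.5000; θ_2 = 119.9968° (elbow-up)
β = atan2(-7.7945,0.4995) = -86.3331°; ψ = atan2(4.3303,6.5002) = 33.6704°
θ_1 = β − ψ = -120.0034°
θ_3 = φ − θ_1 − θ_2 = 135.0066° (wrapped to (-180°,180°])

-120.003 119.997 135.007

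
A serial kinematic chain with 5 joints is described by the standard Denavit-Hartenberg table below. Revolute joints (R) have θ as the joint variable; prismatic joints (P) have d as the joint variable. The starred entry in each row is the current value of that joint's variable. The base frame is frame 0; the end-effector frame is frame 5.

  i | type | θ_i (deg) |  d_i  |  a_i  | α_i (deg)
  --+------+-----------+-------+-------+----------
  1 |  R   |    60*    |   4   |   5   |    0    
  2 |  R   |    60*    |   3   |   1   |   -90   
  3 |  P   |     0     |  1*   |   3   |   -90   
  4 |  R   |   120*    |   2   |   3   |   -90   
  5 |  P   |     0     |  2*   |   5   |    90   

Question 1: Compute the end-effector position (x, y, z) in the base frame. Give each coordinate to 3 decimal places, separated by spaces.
7.634 5.294 5.000

after link 1: o_1 = (2.5000, 4.3301, 4.0000)
after link 2: o_2 = (2.0000, 5.1962, 7.0000)
after link 3: o_3 = (-0.3660, 7.2942, 7.0000)
after link 4: o_4 = (2.6340, 7.2942, 5.0000)
after link 5: o_5 = (7.6340, 5.2942, 5.0000)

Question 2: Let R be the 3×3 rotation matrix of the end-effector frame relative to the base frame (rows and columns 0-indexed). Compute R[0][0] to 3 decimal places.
1.000

End-effector x-axis (col 0 of R) = (1.0000,-0.0000,-0.0000)
R[0][0] = 1.0000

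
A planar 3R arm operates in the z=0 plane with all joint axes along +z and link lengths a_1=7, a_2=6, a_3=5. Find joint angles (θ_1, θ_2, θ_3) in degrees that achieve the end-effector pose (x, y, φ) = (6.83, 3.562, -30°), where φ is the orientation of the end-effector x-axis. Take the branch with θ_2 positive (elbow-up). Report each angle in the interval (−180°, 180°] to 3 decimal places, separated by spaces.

wrist centre = target − a_3·(cos φ, sin φ) = (2.4999, 6.0620)
cos θ_2 = (42.9972−7²−6²)/(2·7·6) = -0.5000; θ_2 = 120.0022° (elbow-up)
β = atan2(6.0620,2.4999) = 67.5895°; ψ = atan2(5.1960,3.9998) = 52.4117°
θ_1 = β − ψ = 15.1778°
θ_3 = φ − θ_1 − θ_2 = -165.1800° (wrapped to (-180°,180°])

15.178 120.002 -165.180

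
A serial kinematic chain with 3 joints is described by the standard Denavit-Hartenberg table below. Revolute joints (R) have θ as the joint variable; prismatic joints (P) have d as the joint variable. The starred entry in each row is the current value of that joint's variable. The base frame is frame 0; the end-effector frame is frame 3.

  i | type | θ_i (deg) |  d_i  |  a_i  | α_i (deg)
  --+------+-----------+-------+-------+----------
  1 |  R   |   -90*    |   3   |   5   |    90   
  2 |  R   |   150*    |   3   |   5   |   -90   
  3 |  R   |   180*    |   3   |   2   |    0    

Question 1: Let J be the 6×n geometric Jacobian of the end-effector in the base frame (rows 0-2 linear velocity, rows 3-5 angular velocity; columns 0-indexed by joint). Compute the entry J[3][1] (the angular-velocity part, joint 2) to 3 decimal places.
axis z_1 = (-1.0000,-0.0000,0.0000); lever o_n−o_1 = (-3.0000,4.0981,-1.0981)
cross product → J_v[:, 1] = (-0.0000,-1.0981,-4.0981)
J_ω[:, 1] = z_1
entry J[3][1] = -1.0000

-1.000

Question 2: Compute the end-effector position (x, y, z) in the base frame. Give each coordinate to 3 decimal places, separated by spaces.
after link 1: o_1 = (0.0000, -5.0000, 3.0000)
after link 2: o_2 = (-3.0000, -0.6699, 5.5000)
after link 3: o_3 = (-3.0000, -0.9019, 1.9019)

-3.000 -0.902 1.902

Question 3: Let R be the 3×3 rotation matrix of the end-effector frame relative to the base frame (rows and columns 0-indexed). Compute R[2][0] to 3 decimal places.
-0.500

End-effector x-axis (col 0 of R) = (0.0000,-0.8660,-0.5000)
R[2][0] = -0.5000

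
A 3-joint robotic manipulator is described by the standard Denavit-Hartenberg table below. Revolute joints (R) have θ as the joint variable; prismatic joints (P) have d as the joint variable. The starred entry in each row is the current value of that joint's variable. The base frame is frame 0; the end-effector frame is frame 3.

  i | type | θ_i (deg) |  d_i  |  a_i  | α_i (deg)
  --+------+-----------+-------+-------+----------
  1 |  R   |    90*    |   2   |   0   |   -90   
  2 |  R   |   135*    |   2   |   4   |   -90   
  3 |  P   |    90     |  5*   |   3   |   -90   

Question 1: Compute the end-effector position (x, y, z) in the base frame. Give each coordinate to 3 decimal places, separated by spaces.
after link 1: o_1 = (0.0000, 0.0000, 2.0000)
after link 2: o_2 = (-2.0000, -2.8284, -0.8284)
after link 3: o_3 = (1.0000, -6.3640, 2.7071)

1.000 -6.364 2.707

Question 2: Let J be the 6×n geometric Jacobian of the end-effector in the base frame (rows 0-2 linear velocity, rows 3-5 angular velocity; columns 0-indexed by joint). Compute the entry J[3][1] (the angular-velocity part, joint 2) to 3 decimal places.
axis z_1 = (-1.0000,0.0000,0.0000); lever o_n−o_1 = (1.0000,-6.3640,0.7071)
cross product → J_v[:, 1] = (0.0000,0.7071,6.3640)
J_ω[:, 1] = z_1
entry J[3][1] = -1.0000

-1.000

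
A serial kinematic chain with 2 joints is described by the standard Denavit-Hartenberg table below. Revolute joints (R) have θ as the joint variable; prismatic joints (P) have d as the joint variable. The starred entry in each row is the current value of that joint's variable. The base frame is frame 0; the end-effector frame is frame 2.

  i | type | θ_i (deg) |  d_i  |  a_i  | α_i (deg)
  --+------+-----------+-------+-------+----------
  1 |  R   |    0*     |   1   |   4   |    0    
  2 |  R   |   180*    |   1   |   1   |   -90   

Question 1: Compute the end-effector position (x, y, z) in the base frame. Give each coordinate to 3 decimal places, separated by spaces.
3.000 0.000 2.000

after link 1: o_1 = (4.0000, 0.0000, 1.0000)
after link 2: o_2 = (3.0000, 0.0000, 2.0000)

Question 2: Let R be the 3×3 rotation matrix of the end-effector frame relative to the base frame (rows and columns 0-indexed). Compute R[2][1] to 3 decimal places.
End-effector y-axis (col 1 of R) = (-0.0000,-0.0000,-1.0000)
R[2][1] = -1.0000

-1.000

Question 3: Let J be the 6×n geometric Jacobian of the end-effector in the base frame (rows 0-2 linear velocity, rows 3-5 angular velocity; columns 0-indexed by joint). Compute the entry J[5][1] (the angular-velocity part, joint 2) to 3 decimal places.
axis z_1 = (0.0000,0.0000,1.0000); lever o_n−o_1 = (-1.0000,0.0000,1.0000)
cross product → J_v[:, 1] = (-0.0000,-1.0000,0.0000)
J_ω[:, 1] = z_1
entry J[5][1] = 1.0000

1.000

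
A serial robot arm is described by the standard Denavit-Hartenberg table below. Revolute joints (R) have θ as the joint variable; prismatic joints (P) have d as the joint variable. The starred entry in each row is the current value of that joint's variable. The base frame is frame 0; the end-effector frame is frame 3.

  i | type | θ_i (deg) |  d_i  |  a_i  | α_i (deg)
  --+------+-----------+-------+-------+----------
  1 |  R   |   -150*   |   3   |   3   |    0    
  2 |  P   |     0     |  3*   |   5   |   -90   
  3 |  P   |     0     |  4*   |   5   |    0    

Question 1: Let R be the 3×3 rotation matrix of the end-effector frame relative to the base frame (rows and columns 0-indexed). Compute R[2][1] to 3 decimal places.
-1.000

End-effector y-axis (col 1 of R) = (0.0000,-0.0000,-1.0000)
R[2][1] = -1.0000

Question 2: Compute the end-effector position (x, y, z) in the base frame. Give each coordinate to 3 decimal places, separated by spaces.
-9.258 -9.964 6.000

after link 1: o_1 = (-2.5981, -1.5000, 3.0000)
after link 2: o_2 = (-6.9282, -4.0000, 6.0000)
after link 3: o_3 = (-9.2583, -9.9641, 6.0000)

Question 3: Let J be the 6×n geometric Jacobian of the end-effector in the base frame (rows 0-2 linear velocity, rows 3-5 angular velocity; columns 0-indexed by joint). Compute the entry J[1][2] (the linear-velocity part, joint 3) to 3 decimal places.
prismatic axis z_2 = (0.5000,-0.8660,0.0000)
J_v[:, 2] = z_2; J_ω[:, 2] = (0,0,0)
entry J[1][2] = -0.8660

-0.866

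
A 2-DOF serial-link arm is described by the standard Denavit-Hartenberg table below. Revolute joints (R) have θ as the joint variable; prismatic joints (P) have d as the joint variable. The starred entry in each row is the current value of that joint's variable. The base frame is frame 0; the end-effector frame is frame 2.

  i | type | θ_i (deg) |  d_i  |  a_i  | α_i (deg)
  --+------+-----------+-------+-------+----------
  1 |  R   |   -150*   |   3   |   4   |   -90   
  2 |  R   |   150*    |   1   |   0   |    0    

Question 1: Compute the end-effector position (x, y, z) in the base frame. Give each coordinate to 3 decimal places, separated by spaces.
after link 1: o_1 = (-3.4641, -2.0000, 3.0000)
after link 2: o_2 = (-2.9641, -2.8660, 3.0000)

-2.964 -2.866 3.000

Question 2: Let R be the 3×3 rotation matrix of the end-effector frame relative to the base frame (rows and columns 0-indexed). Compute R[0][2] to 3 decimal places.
0.500

End-effector z-axis (col 2 of R) = (0.5000,-0.8660,0.0000)
R[0][2] = 0.5000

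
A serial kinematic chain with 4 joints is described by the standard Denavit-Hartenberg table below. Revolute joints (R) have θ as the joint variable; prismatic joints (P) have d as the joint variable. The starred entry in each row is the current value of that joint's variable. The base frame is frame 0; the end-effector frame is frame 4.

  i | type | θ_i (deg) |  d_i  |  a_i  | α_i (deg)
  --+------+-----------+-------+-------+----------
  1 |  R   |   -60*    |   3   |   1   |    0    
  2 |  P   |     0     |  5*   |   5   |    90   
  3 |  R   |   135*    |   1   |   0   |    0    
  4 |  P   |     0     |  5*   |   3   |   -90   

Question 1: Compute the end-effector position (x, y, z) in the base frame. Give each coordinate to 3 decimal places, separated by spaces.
-3.257 -6.359 10.121

after link 1: o_1 = (0.5000, -0.8660, 3.0000)
after link 2: o_2 = (3.0000, -5.1962, 8.0000)
after link 3: o_3 = (2.1340, -5.6962, 8.0000)
after link 4: o_4 = (-3.2568, -6.3590, 10.1213)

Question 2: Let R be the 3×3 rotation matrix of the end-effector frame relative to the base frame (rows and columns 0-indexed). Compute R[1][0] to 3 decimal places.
End-effector x-axis (col 0 of R) = (-0.3536,0.6124,0.7071)
R[1][0] = 0.6124

0.612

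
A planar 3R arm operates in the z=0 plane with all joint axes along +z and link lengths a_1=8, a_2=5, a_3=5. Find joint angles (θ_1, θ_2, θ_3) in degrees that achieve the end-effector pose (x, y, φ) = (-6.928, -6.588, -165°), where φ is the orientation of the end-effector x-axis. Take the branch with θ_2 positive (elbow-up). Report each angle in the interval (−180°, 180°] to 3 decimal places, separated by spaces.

wrist centre = target − a_3·(cos φ, sin φ) = (-2.0984, -5.2939)
cos θ_2 = (32.4286−8²−5²)/(2·8·5) = -0.7071; θ_2 = 135.0029° (elbow-up)
β = atan2(-5.2939,-2.0984) = -111.6221°; ψ = atan2(3.5354,4.4643) = 38.3764°
θ_1 = β − ψ = -149.9985°
θ_3 = φ − θ_1 − θ_2 = -150.0044° (wrapped to (-180°,180°])

-149.999 135.003 -150.004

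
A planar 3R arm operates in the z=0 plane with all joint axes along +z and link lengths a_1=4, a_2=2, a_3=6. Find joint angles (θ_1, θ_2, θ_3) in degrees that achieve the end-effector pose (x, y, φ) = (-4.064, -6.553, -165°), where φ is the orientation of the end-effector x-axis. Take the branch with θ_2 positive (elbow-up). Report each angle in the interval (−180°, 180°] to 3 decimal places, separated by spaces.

wrist centre = target − a_3·(cos φ, sin φ) = (1.7316, -5.0001)
cos θ_2 = (27.9991−4²−2²)/(2·4·2) = 0.4999; θ_2 = 60.0036° (elbow-up)
β = atan2(-5.0001,1.7316) = -70.8988°; ψ = atan2(1.7321,4.9999) = 19.1076°
θ_1 = β − ψ = -90.0064°
θ_3 = φ − θ_1 − θ_2 = -134.9972° (wrapped to (-180°,180°])

-90.006 60.004 -134.997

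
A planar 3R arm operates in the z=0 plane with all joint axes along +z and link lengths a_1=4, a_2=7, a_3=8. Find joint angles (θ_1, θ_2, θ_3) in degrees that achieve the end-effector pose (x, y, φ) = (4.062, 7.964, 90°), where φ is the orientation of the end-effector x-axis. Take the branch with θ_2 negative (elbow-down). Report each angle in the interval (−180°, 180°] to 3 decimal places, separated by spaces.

wrist centre = target − a_3·(cos φ, sin φ) = (4.0620, -0.0360)
cos θ_2 = (16.5011−4²−7²)/(2·4·7) = -0.8661; θ_2 = -150.0029° (elbow-down)
β = atan2(-0.0360,4.0620) = -0.5078°; ψ = atan2(-3.4997,-2.0624) = -120.5107°
θ_1 = β − ψ = 120.0030°
θ_3 = φ − θ_1 − θ_2 = 120.0000° (wrapped to (-180°,180°])

120.003 -150.003 120.000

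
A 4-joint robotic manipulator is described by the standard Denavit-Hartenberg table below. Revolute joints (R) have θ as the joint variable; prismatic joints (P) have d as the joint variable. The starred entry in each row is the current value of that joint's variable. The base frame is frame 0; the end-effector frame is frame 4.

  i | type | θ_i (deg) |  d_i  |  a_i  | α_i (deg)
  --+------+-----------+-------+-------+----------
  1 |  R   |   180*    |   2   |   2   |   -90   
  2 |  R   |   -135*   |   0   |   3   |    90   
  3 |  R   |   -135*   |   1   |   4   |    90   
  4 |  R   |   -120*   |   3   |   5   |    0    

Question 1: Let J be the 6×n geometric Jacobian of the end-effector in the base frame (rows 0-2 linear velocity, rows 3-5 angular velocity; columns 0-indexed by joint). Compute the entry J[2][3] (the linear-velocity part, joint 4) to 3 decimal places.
axis z_3 = (-0.5000,-0.7071,-0.5000); lever o_n−o_3 = (-3.3119,-3.8891,2.8119)
cross product → J_v[:, 3] = (-3.9328,3.0619,-0.3973)
J_ω[:, 3] = z_3
entry J[2][3] = -0.3973

-0.397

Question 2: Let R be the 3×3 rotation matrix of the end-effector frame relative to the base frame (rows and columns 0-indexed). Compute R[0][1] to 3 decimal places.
-0.787

End-effector y-axis (col 1 of R) = (-0.7866,0.6124,-0.0795)
R[0][1] = -0.7866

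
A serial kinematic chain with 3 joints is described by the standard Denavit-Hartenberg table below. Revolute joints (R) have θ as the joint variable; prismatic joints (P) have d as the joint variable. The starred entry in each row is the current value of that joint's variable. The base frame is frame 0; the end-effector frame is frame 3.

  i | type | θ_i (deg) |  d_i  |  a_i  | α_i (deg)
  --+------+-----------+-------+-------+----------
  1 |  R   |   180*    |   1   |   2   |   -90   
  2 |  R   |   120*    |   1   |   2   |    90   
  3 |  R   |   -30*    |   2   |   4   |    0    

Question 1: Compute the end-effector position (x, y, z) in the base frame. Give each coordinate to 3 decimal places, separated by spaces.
after link 1: o_1 = (-2.0000, 0.0000, 1.0000)
after link 2: o_2 = (-1.0000, -1.0000, -0.7321)
after link 3: o_3 = (-1.0000, 1.0000, -4.7321)

-1.000 1.000 -4.732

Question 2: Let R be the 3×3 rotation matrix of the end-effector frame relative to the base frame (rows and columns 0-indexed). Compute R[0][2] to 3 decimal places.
End-effector z-axis (col 2 of R) = (-0.8660,0.0000,-0.5000)
R[0][2] = -0.8660

-0.866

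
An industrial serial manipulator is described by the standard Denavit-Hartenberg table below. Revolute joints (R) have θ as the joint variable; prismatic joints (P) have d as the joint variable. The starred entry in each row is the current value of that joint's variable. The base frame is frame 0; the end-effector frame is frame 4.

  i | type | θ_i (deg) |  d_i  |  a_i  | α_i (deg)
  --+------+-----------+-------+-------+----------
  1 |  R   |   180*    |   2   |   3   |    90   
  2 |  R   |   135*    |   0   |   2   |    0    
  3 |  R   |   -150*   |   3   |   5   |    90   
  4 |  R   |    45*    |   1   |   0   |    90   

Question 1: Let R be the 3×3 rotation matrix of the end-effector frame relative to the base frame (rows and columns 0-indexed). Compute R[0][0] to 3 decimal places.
-0.683

End-effector x-axis (col 0 of R) = (-0.6830,0.7071,-0.1830)
R[0][0] = -0.6830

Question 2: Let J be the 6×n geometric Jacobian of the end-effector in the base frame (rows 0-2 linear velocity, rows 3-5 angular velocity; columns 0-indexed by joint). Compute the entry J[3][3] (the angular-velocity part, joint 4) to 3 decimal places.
axis z_3 = (0.2588,0.0000,-0.9659); lever o_n−o_3 = (0.2588,0.0000,-0.9659)
cross product → J_v[:, 3] = (-0.0000,0.0000,-0.0000)
J_ω[:, 3] = z_3
entry J[3][3] = 0.2588

0.259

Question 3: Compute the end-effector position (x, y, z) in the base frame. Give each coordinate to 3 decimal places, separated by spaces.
after link 1: o_1 = (-3.0000, 0.0000, 2.0000)
after link 2: o_2 = (-1.5858, 0.0000, 3.4142)
after link 3: o_3 = (-6.4154, 3.0000, 2.1201)
after link 4: o_4 = (-6.1566, 3.0000, 1.1542)

-6.157 3.000 1.154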